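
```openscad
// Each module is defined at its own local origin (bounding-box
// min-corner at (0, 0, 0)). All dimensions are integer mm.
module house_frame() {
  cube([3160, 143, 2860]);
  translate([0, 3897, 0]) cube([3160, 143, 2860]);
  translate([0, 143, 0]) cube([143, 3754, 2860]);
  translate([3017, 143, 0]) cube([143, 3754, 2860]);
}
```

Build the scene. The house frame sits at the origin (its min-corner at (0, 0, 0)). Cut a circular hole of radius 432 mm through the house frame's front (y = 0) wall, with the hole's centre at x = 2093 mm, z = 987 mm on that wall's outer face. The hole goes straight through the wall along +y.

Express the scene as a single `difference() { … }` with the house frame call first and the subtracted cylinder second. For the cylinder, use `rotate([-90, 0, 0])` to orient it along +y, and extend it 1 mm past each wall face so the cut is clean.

difference() {
  house_frame();
  translate([2093, -1, 987]) rotate([-90, 0, 0]) cylinder(h = 145, r = 432);
}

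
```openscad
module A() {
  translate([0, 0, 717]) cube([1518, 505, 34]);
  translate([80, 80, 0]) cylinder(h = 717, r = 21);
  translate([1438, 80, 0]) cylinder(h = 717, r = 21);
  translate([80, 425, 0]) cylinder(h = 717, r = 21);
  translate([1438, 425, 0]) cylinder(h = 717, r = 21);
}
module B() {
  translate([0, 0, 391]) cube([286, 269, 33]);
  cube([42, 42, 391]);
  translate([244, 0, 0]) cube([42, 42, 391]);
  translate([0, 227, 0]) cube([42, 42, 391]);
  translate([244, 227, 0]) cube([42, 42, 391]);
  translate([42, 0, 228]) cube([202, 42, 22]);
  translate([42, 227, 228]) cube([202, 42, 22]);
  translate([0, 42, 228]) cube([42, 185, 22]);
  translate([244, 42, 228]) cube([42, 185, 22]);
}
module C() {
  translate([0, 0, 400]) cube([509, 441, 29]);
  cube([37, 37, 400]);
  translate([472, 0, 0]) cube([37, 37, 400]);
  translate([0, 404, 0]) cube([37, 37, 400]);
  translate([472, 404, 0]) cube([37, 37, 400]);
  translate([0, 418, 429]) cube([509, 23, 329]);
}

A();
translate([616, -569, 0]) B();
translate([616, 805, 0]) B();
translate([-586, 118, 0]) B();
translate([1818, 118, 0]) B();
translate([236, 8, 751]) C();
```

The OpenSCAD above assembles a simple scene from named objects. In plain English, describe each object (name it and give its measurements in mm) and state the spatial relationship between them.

A is a table: top 1518 mm (x) × 505 mm (y), 34 mm thick, upper face at z = 751 mm, on four round legs of 42 mm diameter, each leg's bounding box inset 59 mm from the nearest pair of top edges, running from z = 0 to the bottom of the top.

B is a simple wooden stool: a rectangular seat 286 mm (x) by 269 mm (y), 33 mm thick, top face at z = 424 mm, on four square legs, each 42×42 mm in cross-section. The legs rest on z = 0, each flush with a corner of the seat. Four stretchers, 42 mm wide and 22 mm tall, connect adjacent legs with their undersides at z = 228 mm, each running between the inner faces of the legs it joins and aligned with the legs' outer faces on the other axis.

C is a chair: 509×441 mm seat, 29 mm thick, top at z = 429 mm, on four 37 mm square corner legs flush with the seat edges. A 23 mm thick backrest slab spans the full seat width, extending 329 mm above the seat top, its back face flush with the seat's +y edge.

Four stools sit around the table at the −y, +y, −x, +x sides. The chair is on top of the table.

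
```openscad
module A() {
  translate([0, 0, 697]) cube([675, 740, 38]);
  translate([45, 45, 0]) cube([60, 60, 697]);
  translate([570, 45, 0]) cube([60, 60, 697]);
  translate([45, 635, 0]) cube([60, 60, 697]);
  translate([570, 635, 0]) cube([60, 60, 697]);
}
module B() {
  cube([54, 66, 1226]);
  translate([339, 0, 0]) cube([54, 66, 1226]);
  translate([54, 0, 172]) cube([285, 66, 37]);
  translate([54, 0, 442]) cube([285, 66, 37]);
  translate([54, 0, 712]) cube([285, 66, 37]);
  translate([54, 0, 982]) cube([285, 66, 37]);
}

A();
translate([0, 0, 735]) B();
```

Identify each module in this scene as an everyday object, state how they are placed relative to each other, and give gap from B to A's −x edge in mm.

The ladder's min-x is at 0; the table's min-x is 0; gap = 0 mm.

A is a table. B is a ladder. The ladder is on top of the table. The gap from the ladder to the table's −x edge is 0 mm.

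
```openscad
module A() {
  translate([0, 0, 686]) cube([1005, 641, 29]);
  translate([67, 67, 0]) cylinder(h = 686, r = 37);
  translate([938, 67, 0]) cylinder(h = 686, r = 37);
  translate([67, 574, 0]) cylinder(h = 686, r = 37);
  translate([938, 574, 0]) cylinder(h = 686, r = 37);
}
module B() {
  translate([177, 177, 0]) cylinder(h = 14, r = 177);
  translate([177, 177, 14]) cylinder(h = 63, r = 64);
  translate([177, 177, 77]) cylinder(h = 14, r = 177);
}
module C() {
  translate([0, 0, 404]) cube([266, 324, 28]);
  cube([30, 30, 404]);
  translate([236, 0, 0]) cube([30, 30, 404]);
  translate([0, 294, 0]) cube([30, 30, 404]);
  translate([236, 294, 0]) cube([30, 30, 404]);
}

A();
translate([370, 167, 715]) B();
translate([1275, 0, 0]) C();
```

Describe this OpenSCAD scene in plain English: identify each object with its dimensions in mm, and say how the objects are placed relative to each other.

A is a rectangular dining table. The top is 1005×641×29 mm with its upper surface at z = 715 mm. It stands on four round legs of 74 mm diameter, each leg's bounding box inset 30 mm from the nearest pair of top edges, running from the floor to the underside of the top.

B is a spool: two coaxial disc flanges of radius 177 mm and thickness 14 mm, joined by a core cylinder of radius 64 mm and height 63 mm. The lower flange rests on z = 0 and the three cylinders share a vertical axis.

C is a four-legged stool. The seat is a 266×324×28 mm slab whose top surface is at z = 432 mm; four square legs, each 30×30 mm in cross-section, run from the floor (z = 0) to the underside of the seat, each flush with a corner of the seat.

The spool is on top of the table. The stool is on the floor beside the table on its +x side.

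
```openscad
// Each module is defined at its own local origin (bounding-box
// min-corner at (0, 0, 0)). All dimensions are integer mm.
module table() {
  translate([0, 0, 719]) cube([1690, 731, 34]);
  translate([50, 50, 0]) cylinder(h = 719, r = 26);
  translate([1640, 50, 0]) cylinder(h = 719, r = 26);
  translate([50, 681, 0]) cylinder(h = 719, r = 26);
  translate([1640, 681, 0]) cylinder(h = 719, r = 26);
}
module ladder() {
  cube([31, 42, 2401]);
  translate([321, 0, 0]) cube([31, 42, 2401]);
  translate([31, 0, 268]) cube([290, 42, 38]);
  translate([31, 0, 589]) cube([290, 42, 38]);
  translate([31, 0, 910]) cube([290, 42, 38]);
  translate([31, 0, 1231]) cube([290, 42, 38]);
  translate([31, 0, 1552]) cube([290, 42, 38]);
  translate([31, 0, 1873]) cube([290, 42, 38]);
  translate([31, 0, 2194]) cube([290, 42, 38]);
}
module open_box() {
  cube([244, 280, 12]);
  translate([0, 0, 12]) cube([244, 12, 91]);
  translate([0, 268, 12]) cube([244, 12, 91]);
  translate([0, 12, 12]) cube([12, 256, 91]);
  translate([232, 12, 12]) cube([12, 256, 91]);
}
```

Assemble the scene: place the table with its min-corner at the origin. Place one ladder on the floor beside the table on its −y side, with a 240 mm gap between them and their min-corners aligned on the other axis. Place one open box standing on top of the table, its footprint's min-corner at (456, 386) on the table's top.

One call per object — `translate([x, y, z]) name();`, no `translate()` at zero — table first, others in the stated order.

table();
translate([0, -282, 0]) ladder();
translate([456, 386, 753]) open_box();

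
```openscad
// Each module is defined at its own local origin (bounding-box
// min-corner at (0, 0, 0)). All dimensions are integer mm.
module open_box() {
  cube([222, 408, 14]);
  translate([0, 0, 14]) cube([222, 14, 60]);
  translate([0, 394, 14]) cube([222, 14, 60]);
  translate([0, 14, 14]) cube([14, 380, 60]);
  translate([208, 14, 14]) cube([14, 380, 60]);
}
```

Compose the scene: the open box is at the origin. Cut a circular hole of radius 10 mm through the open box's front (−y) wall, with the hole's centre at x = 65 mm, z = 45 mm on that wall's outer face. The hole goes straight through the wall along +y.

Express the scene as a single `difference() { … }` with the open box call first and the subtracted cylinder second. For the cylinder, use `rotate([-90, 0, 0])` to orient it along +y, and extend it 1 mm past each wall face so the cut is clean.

difference() {
  open_box();
  translate([65, -1, 45]) rotate([-90, 0, 0]) cylinder(h = 16, r = 10);
}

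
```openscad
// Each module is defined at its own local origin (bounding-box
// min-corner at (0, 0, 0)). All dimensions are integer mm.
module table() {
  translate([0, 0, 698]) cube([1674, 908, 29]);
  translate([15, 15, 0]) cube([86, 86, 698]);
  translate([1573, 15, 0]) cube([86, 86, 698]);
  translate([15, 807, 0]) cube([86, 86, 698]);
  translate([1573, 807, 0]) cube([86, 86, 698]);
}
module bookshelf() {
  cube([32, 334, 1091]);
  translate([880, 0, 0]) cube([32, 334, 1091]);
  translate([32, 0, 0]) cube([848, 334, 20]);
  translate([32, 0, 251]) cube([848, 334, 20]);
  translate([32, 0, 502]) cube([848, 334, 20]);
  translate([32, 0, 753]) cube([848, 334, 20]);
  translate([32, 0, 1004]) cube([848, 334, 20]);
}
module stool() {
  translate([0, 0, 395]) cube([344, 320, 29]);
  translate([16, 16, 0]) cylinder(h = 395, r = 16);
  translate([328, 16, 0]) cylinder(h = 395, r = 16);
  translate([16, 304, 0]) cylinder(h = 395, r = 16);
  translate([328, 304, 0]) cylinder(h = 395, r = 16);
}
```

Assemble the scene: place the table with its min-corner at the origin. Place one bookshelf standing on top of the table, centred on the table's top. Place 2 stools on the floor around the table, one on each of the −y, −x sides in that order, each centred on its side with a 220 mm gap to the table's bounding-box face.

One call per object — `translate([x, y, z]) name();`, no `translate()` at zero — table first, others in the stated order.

table();
translate([381, 287, 727]) bookshelf();
translate([665, -540, 0]) stool();
translate([-564, 294, 0]) stool();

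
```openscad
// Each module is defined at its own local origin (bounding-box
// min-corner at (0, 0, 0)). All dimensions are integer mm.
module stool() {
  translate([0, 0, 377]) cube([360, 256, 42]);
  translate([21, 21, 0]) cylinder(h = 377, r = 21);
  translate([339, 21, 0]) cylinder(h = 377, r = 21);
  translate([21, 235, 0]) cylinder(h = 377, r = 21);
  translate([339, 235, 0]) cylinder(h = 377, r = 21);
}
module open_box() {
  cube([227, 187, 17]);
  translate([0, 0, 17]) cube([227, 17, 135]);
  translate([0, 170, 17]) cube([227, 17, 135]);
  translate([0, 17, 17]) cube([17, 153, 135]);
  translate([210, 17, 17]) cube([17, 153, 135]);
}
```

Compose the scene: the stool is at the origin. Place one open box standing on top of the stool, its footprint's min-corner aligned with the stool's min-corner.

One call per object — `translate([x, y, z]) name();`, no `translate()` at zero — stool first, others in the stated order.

stool();
translate([0, 0, 419]) open_box();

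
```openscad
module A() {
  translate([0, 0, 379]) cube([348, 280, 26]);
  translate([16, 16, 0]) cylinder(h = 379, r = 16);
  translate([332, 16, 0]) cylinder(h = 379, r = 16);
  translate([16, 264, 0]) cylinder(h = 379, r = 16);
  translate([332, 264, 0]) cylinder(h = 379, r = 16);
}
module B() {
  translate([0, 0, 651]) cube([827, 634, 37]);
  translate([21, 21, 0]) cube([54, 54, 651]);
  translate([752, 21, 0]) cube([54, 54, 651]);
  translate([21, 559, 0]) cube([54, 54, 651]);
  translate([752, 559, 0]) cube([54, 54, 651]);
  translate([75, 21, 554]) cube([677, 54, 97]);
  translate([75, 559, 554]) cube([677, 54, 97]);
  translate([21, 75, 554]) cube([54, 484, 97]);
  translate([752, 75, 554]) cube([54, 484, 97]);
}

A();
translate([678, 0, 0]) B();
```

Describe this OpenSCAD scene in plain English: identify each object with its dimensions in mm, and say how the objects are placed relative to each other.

A is a simple wooden stool: a rectangular seat 348 mm (x) by 280 mm (y), 26 mm thick, top face at z = 405 mm, on four round legs, each 32 mm in diameter. The legs rest on z = 0, each leg's axis is inset half a diameter from the nearest pair of seat edges (so the leg's bounding box is flush with the corner).

B is a table: top 827 mm (x) × 634 mm (y), 37 mm thick, upper face at z = 688 mm, on four 54×54 mm square legs, each inset 21 mm from the nearest pair of top edges, running from z = 0 to the bottom of the top. Four apron rails, 54 mm thick and 97 mm tall, run between adjacent legs with their top edges flush with the underside of the top and their outer faces flush with the legs' outer faces.

The table is on the floor beside the stool on its +x side.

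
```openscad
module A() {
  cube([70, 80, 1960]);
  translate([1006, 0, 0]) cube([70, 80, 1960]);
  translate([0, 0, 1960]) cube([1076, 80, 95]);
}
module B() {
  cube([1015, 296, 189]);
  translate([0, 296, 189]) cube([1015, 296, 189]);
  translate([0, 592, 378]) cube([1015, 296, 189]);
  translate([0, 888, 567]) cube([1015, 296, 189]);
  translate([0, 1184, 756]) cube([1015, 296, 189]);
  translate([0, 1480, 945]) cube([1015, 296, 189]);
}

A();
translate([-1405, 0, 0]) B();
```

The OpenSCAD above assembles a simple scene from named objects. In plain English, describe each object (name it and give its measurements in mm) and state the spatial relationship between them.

A is a rectangular door frame: two vertical jambs of 70×80 mm section, 1960 mm tall, with a clear opening 936 mm wide between their inner faces. A header 95 mm tall and 80 mm deep lies on top of the jambs and spans the full outside width.

B is a straight staircase of 6 solid steps. Each step is 1015 mm wide (x), 296 mm deep (y, the going) and 189 mm tall (the rise). The first step rests on the floor; each subsequent step sits one going further in +y and one rise higher in +z, directly behind and above the previous step with no overlap.

The staircase is on the floor beside the door frame on its −x side.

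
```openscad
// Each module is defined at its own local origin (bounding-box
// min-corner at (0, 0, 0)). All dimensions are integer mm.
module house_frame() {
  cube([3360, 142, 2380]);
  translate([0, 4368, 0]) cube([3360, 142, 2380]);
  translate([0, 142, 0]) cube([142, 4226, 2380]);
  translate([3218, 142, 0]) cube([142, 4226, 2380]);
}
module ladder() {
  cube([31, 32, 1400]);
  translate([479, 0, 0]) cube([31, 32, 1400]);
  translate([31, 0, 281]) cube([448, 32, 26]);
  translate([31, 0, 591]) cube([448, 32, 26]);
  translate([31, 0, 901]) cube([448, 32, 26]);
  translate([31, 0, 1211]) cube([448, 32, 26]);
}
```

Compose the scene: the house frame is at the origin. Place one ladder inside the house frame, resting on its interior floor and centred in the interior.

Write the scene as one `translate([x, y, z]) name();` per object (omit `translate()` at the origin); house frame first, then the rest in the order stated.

house_frame();
translate([1425, 2239, 0]) ladder();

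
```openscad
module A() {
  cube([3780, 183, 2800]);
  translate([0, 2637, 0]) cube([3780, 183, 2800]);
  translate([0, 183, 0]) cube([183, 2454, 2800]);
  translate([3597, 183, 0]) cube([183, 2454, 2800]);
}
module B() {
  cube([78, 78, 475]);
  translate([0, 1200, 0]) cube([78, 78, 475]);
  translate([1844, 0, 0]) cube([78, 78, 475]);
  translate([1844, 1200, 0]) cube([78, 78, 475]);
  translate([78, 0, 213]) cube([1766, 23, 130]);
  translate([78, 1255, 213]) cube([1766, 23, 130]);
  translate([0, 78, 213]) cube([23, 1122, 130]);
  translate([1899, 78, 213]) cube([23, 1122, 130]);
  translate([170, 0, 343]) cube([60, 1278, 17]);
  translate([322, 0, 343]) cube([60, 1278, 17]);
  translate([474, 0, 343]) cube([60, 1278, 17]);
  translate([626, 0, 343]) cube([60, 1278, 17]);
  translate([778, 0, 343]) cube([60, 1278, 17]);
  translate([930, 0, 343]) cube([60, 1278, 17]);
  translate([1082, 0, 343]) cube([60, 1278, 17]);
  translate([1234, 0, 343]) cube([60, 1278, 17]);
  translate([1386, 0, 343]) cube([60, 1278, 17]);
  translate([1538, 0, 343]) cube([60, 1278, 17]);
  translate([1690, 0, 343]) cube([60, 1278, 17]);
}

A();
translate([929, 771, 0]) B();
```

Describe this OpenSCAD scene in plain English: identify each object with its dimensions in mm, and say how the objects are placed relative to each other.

A is a box-shaped house frame (walls only): outside footprint 3780×2820 mm, wall height 2800 mm, wall thickness 183 mm. The two y-facing walls run the full x-width; the two x-facing walls fit between the inner faces of the y-facing walls.

B is a bed frame 1922 mm long (x) by 1278 mm wide (y). Four 78×78 mm corner posts, 475 mm tall, at the corners of the footprint. Four rails of 23 mm thickness and 130 mm height run between adjacent posts with their undersides at z = 213 mm, their outer faces flush with the outside of the frame (the two x-running rails run between the posts' inner faces; the two y-running rails run between the posts' inner faces). 11 slats, each 60 mm wide (x) and 17 mm thick, lie across the top of the two x-running rails, running the full 1278 mm width of the frame in y; the slats are evenly spaced along x between the inner faces of the end posts with equal gaps (rounded down to the nearest mm) at the −x end and between each pair — any rounding remainder accumulates at the +x end.

The bed frame sits inside the house frame, centred.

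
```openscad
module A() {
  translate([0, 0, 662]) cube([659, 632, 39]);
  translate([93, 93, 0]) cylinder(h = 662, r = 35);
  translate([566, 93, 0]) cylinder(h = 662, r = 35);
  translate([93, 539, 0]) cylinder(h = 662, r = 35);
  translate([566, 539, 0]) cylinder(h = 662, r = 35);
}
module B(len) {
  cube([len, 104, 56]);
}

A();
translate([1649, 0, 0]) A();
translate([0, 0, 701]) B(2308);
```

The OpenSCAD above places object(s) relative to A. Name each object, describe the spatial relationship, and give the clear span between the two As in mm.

Second table starts at x = 1649; first ends at x = 659; clear span = 1649 − 659 = 990 mm.

A is a table. B is a beam. A beam spans the tops of two tables. The clear span between the two tables is 990 mm.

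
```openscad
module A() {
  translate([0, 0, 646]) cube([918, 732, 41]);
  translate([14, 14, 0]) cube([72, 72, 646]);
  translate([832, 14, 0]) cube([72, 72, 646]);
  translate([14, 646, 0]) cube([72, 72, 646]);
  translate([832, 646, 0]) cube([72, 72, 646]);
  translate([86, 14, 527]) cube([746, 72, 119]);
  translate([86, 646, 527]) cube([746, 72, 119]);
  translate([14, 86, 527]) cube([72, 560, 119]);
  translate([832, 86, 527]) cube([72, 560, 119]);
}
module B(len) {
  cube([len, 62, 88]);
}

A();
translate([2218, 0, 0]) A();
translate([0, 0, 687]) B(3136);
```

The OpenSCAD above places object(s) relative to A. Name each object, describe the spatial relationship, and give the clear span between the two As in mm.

A is a table. B is a beam. A beam spans the tops of two tables. The clear span between the two tables is 1300 mm.

Second table starts at x = 2218; first ends at x = 918; clear span = 2218 − 918 = 1300 mm.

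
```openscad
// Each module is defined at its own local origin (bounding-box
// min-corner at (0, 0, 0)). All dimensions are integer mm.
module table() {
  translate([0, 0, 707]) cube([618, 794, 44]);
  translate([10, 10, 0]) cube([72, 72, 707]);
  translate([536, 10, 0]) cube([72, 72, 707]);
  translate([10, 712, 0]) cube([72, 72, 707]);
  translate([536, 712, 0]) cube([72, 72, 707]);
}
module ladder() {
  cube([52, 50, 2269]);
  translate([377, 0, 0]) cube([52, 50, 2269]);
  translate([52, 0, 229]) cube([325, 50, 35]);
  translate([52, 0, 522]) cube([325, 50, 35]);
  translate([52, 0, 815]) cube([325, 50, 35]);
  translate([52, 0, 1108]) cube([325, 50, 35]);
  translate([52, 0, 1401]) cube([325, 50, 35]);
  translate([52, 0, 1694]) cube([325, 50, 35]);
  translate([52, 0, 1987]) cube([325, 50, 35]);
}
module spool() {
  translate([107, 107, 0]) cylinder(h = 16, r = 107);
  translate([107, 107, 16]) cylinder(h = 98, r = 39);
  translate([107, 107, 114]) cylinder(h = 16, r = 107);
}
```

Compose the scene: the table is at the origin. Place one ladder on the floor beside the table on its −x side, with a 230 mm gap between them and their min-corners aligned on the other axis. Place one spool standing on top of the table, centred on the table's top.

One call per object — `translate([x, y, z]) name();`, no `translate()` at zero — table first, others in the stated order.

table();
translate([-659, 0, 0]) ladder();
translate([202, 290, 751]) spool();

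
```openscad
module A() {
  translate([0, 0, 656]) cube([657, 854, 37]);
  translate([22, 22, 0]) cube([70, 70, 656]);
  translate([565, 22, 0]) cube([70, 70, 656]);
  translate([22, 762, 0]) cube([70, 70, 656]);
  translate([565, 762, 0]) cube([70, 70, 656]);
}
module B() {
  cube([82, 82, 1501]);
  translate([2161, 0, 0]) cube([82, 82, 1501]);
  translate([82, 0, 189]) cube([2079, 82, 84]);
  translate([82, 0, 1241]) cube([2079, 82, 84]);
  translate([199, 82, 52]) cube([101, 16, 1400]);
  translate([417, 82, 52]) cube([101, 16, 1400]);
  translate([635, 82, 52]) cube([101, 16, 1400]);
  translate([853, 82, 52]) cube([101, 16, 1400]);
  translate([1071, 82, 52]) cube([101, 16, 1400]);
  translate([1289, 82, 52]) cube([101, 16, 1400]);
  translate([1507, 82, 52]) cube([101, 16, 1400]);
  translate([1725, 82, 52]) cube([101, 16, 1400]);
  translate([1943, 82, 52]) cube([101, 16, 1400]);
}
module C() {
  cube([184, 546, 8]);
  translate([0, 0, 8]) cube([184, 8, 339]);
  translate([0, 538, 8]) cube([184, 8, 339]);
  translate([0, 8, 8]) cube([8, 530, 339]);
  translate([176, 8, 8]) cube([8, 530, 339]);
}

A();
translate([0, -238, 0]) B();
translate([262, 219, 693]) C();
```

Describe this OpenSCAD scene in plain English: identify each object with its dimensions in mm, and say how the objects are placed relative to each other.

A is a rectangular dining table. The top is 657×854×37 mm with its upper surface at z = 693 mm. It stands on four 70×70 mm square legs, each inset 22 mm from the nearest pair of top edges, running from the floor to the underside of the top.

B is a fence section. Two 82×82 mm posts, 1501 mm tall, stand on the floor with a clear span of 2079 mm between their inner faces. Two horizontal rails of 82×84 mm section span the gap between the posts with their undersides at z = 189 mm and z = 1241 mm, flush with the posts' −y face. 9 pickets, each 101 mm wide, 16 mm thick and 1400 mm tall, are fixed to the +y face of the rails with their bottoms at z = 52 mm, evenly spaced across the span with equal gaps (rounded down to the nearest mm) at the −x end and between each pair — any rounding remainder accumulates at the +x end.

C is an open-topped rectangular box: outside dimensions 184×546×347 mm, with a uniform wall and base thickness of 8 mm. The base is a full 184×546 slab on the floor; four walls sit on top of the base. The front and back walls (the −y and +y sides) span the full width; the two side walls fit between them.

The fence section is on the floor beside the table on its −y side. The open box is on top of the table.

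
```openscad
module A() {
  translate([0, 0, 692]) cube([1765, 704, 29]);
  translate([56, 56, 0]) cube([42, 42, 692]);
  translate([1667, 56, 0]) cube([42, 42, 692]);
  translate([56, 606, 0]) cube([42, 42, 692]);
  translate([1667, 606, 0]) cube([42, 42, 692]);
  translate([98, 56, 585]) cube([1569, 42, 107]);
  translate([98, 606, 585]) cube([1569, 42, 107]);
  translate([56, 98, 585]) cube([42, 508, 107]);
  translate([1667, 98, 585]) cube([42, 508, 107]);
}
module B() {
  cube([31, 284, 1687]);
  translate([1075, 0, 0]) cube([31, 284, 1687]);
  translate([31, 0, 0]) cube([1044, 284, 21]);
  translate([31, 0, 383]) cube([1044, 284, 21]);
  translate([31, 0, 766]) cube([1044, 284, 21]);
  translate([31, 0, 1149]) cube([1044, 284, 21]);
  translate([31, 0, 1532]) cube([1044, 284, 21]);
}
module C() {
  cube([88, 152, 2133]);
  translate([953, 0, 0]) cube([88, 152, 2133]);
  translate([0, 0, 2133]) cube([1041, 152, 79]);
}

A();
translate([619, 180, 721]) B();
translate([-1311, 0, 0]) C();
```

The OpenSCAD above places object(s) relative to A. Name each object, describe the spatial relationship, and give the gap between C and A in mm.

The door frame's nearest face is 270 mm from the table's −x face.

A is a table. B is a bookshelf. C is a door frame. The bookshelf is on top of the table. The door frame is on the floor beside the table on its −x side. The gap between the door frame and the table is 270 mm.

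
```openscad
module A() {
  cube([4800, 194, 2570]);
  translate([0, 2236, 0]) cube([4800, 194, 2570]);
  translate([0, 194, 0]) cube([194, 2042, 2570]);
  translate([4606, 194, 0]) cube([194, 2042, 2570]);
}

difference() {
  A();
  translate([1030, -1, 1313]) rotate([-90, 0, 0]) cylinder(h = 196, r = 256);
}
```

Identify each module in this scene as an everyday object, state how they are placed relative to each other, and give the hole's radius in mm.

A is a house frame. The house frame has a circular hole through its front wall. The hole's radius is 256 mm.

The subtracted cylinder has r = 256 mm.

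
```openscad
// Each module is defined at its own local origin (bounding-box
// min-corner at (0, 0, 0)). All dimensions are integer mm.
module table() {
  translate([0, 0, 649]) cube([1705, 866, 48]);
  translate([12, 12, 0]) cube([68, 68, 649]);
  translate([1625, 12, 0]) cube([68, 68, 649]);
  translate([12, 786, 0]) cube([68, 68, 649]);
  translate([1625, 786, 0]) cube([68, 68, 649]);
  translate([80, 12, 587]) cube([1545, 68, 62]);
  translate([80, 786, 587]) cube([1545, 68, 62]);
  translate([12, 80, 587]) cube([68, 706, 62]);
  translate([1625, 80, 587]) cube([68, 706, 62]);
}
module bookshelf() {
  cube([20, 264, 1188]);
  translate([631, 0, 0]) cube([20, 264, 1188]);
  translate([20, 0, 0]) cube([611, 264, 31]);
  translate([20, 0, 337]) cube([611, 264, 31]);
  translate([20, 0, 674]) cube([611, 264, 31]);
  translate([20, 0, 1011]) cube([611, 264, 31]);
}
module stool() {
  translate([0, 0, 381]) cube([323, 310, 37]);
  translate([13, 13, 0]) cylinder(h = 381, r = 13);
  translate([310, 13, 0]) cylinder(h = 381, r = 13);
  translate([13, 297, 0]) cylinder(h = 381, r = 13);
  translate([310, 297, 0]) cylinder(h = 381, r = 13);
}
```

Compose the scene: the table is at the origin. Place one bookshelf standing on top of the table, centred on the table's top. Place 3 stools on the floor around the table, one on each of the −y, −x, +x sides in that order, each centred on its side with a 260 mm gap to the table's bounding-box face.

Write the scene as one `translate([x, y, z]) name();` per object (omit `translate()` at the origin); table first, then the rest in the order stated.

table();
translate([527, 301, 697]) bookshelf();
translate([691, -570, 0]) stool();
translate([-583, 278, 0]) stool();
translate([1965, 278, 0]) stool();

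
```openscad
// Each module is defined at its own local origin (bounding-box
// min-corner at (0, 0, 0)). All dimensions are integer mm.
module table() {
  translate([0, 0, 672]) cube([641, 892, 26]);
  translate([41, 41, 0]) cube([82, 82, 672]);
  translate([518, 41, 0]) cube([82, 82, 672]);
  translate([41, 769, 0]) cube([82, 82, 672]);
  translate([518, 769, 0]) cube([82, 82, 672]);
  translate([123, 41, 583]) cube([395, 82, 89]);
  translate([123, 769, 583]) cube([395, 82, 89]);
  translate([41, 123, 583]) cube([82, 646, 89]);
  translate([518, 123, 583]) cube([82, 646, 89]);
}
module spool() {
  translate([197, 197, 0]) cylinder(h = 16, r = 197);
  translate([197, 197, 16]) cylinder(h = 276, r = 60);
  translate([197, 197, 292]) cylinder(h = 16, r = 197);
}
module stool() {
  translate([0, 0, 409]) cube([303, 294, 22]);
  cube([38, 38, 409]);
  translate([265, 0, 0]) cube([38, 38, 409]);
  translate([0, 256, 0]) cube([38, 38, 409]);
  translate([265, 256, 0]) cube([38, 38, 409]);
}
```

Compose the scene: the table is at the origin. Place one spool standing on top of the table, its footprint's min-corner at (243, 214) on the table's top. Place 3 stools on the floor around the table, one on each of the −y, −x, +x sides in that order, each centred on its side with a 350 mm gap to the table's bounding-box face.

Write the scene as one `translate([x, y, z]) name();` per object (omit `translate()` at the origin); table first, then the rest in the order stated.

table();
translate([243, 214, 698]) spool();
translate([169, -644, 0]) stool();
translate([-653, 299, 0]) stool();
translate([991, 299, 0]) stool();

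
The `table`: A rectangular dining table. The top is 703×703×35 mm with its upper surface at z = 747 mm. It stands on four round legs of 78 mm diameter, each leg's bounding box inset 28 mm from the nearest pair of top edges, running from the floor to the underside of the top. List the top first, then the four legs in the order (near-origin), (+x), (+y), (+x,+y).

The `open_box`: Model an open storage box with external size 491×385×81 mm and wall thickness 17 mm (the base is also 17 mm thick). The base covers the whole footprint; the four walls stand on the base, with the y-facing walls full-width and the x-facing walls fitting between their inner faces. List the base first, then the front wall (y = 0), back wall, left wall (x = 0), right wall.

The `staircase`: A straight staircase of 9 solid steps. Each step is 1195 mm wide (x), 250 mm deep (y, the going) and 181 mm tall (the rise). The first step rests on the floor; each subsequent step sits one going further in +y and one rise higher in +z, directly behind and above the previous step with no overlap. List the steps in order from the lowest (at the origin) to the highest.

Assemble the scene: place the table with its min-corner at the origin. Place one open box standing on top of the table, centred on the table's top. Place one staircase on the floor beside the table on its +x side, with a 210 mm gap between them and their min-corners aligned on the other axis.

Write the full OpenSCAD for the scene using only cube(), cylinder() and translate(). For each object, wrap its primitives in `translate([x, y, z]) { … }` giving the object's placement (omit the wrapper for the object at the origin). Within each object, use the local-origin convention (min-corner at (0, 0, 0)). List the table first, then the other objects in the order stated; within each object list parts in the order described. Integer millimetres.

translate([0, 0, 712]) cube([703, 703, 35]);
translate([67, 67, 0]) cylinder(h = 712, r = 39);
translate([636, 67, 0]) cylinder(h = 712, r = 39);
translate([67, 636, 0]) cylinder(h = 712, r = 39);
translate([636, 636, 0]) cylinder(h = 712, r = 39);
translate([106, 159, 747]) {
  cube([491, 385, 17]);
  translate([0, 0, 17]) cube([491, 17, 64]);
  translate([0, 368, 17]) cube([491, 17, 64]);
  translate([0, 17, 17]) cube([17, 351, 64]);
  translate([474, 17, 17]) cube([17, 351, 64]);
}
translate([913, 0, 0]) {
  cube([1195, 250, 181]);
  translate([0, 250, 181]) cube([1195, 250, 181]);
  translate([0, 500, 362]) cube([1195, 250, 181]);
  translate([0, 750, 543]) cube([1195, 250, 181]);
  translate([0, 1000, 724]) cube([1195, 250, 181]);
  translate([0, 1250, 905]) cube([1195, 250, 181]);
  translate([0, 1500, 1086]) cube([1195, 250, 181]);
  translate([0, 1750, 1267]) cube([1195, 250, 181]);
  translate([0, 2000, 1448]) cube([1195, 250, 181]);
}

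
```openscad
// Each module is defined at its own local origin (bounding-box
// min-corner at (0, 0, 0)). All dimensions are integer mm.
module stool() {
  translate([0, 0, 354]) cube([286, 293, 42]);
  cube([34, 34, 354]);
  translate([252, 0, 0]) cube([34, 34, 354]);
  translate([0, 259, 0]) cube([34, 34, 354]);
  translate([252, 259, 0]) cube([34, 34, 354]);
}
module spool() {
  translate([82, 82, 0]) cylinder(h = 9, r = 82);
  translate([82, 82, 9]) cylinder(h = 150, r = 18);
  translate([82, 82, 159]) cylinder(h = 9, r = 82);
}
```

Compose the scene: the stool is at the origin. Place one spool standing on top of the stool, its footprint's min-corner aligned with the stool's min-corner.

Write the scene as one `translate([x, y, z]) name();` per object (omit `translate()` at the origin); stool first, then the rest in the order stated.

stool();
translate([0, 0, 396]) spool();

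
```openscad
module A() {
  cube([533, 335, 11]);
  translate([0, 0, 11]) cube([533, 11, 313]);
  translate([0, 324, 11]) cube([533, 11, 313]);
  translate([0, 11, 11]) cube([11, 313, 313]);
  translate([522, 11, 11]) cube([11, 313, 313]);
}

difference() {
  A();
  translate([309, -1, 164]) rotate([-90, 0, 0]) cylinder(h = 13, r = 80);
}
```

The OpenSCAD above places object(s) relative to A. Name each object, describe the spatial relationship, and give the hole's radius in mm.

The subtracted cylinder has r = 80 mm.

A is an open box. The open box has a circular hole through its front wall. The hole's radius is 80 mm.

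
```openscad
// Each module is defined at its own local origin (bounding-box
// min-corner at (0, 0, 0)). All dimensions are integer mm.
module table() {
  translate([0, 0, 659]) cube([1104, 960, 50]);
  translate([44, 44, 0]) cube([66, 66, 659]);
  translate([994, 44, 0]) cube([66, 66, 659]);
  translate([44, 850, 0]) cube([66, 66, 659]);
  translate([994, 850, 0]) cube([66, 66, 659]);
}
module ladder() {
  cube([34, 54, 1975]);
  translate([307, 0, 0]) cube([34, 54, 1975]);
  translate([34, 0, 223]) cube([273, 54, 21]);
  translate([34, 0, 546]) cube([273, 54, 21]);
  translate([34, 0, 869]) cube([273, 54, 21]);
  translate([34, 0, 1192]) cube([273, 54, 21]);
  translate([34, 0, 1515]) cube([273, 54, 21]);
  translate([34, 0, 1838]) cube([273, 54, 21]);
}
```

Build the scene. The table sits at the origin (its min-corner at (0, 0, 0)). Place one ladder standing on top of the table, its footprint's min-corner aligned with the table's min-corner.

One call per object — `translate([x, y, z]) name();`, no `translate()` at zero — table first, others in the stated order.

table();
translate([0, 0, 709]) ladder();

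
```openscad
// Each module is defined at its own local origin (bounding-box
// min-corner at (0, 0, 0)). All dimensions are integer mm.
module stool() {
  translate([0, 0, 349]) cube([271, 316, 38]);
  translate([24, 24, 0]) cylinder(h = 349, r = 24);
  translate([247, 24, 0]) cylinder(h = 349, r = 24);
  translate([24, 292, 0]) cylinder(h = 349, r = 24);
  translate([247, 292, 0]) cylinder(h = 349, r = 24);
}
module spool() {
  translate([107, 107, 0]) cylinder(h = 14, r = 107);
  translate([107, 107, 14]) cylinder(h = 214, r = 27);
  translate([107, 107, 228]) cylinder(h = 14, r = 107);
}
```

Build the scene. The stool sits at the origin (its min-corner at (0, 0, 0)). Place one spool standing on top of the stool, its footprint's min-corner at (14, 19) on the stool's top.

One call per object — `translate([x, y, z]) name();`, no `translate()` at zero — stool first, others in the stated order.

stool();
translate([14, 19, 387]) spool();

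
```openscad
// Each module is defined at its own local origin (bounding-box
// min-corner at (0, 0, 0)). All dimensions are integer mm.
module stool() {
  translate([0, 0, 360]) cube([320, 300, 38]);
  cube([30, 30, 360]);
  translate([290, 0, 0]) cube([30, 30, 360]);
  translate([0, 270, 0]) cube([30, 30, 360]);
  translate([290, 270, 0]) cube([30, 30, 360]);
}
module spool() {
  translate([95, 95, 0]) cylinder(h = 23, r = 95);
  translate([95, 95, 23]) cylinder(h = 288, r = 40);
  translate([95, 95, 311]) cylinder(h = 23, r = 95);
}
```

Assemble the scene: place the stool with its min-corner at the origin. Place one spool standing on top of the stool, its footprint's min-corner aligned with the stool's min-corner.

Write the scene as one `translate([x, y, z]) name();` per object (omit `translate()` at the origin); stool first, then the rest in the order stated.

stool();
translate([0, 0, 398]) spool();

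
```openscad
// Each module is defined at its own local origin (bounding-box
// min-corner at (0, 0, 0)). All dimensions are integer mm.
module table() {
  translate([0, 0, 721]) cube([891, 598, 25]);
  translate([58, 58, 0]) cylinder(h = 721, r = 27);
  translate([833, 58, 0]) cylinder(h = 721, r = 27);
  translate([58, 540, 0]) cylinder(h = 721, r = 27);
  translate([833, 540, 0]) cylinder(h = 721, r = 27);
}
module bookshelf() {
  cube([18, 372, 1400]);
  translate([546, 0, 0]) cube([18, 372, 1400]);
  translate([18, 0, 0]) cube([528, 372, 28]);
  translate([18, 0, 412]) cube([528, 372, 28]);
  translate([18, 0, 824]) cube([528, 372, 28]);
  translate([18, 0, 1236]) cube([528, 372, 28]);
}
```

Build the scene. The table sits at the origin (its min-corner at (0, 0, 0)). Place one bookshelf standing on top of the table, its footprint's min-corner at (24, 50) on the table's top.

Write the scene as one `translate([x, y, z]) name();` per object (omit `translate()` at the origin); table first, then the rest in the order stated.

table();
translate([24, 50, 746]) bookshelf();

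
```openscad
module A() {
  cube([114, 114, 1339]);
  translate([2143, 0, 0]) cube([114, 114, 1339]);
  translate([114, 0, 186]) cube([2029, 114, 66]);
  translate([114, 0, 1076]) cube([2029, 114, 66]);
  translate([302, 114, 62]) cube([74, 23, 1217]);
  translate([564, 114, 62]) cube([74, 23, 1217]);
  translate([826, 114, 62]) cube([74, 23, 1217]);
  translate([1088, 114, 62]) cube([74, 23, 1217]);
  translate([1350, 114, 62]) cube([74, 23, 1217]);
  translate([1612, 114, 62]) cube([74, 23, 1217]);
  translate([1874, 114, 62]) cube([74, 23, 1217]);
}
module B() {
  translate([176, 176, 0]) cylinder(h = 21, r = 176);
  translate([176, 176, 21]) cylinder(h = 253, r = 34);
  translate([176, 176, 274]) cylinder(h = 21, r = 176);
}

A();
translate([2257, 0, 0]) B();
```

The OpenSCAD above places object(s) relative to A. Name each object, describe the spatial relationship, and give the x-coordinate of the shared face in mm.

The fence section's +x face and the spool's −x face are both at x = 2257 mm.

A is a fence section. B is a spool. The spool is against the fence section's +x side, with their −y faces flush. The x-coordinate of the shared face is 2257 mm.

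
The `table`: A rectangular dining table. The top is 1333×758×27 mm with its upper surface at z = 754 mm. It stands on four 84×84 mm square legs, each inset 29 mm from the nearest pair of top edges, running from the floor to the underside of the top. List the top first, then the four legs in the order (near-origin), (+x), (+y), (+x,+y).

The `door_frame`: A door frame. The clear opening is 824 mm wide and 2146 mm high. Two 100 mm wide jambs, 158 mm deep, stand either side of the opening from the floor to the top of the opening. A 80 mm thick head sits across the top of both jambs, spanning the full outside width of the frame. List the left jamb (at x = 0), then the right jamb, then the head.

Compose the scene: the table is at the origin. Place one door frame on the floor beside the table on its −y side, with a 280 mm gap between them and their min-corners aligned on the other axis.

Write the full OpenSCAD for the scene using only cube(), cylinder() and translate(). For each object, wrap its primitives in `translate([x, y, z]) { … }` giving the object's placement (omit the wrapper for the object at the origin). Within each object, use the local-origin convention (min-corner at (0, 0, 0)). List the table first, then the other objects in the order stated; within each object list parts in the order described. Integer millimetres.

translate([0, 0, 727]) cube([1333, 758, 27]);
translate([29, 29, 0]) cube([84, 84, 727]);
translate([1220, 29, 0]) cube([84, 84, 727]);
translate([29, 645, 0]) cube([84, 84, 727]);
translate([1220, 645, 0]) cube([84, 84, 727]);
translate([0, -438, 0]) {
  cube([100, 158, 2146]);
  translate([924, 0, 0]) cube([100, 158, 2146]);
  translate([0, 0, 2146]) cube([1024, 158, 80]);
}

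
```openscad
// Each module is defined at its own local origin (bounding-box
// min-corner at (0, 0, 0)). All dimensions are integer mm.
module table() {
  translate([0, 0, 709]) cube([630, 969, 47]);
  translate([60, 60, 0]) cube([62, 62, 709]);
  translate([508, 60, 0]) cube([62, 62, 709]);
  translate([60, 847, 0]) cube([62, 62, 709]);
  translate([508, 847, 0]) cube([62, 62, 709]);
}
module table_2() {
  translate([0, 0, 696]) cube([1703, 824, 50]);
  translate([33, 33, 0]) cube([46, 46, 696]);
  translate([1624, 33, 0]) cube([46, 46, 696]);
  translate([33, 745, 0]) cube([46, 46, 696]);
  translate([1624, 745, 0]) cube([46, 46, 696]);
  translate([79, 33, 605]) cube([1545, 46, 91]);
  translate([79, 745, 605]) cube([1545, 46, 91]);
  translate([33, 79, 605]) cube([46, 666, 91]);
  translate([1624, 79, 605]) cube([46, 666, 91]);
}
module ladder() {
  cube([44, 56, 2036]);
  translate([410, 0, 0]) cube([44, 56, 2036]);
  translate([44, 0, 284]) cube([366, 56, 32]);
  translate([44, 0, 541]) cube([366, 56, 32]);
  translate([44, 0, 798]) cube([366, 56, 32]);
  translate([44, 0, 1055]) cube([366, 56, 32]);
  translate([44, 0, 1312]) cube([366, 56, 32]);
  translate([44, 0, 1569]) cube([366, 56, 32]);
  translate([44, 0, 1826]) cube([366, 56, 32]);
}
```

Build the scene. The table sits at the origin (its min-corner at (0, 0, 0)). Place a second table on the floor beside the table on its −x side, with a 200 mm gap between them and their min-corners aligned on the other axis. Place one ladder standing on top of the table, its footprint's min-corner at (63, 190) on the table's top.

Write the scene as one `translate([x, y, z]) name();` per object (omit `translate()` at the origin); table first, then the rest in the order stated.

table();
translate([-1903, 0, 0]) table_2();
translate([63, 190, 756]) ladder();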